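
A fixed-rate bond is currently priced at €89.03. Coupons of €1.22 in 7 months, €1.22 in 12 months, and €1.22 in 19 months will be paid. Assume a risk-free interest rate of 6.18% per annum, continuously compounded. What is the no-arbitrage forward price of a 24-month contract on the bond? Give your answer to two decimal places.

PV(coupons) I = 1.22·e^(−0.0618·7/12) + 1.22·e^(−0.0618·12/12) + 1.22·e^(−0.0618·19/12)
I = 1.1768 + 1.1469 + 1.1063 = 3.4300
F = (S − I)·e^(rT) = (89.03 − 3.4300) · e^(0.0618·24/12)
= 85.6000 · e^0.123600 = 85.6000 × 1.131563 = €96.86

€96.86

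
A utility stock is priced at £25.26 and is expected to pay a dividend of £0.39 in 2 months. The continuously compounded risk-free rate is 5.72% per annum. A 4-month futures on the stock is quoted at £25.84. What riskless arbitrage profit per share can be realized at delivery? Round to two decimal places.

£0.49 per share

PV(dividends) I = 0.39·e^(−0.0572·2/12) = 0.3863
Fair futures F* = (S − I)·e^(rT) = (25.26 − 0.3863)·e^0.019067 = 24.8737 × 1.019250 = 25.3525
Market £25.84 > fair 25.3525: forward overpriced → cash-and-carry (borrow at r, buy the stock and collect the dividends, short the forward).
Profit at T = |F_mkt − F*| = |25.84 − 25.3525| = £0.49 per share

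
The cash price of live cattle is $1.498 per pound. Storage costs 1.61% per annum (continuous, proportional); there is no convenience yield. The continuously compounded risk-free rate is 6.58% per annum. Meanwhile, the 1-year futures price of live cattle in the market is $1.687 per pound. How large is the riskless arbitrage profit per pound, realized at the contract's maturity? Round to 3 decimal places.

$0.061 per pound

Fair futures: F* = S·e^(carry·T), with carry = (r + u) = 0.0658 + 0.0161 = 0.0819
F* = 1.498 · e^(0.0819 × 1) = 1.498 · e^0.081900 = 1.498 × 1.085347 = $1.6258
Market $1.687 > fair $1.6258: forward overpriced → cash-and-carry (buy spot, short the forward).
At maturity, profit = |F_mkt − F*| = |1.687 − 1.6258| = $0.061 per pound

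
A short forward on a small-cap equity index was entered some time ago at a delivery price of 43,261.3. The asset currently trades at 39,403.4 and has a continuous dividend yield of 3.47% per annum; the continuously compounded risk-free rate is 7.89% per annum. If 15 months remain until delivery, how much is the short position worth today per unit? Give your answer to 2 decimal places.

1467.49

Current fair forward for the remaining 15 months: F = S·e^((r − q)·T), (r − q) = 0.0789 − 0.0347 = 0.0442
F = 39403.4 · e^(0.0442 × 15/12) = 39403.4 × 1.05680478 = 41641.7015
Value of long forward = (F − K)·e^(−rT) = (41641.7015 − 43261.3) · e^(−0.0789·15/12)
= -1619.5985 × 0.90608243 = -1467.49
Short position value = −(long value) = 1467.49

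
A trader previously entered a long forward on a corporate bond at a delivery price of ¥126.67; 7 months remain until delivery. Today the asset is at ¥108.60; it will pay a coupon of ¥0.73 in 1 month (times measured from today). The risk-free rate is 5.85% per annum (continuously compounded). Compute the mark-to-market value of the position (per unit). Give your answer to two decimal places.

PV(remaining coupons) I = 0.73·e^(−0.0585·1/12) = 0.7264
Current forward F = (S − I)·e^(rT) = (108.60 − 0.7264)·e^(0.0585·7/12) = 107.8736 × 1.034714 = 111.6183
Value (long) = (F − K)·e^(−rT) = (111.6183 − 126.67) × 0.966451 = -14.5467
Value = -¥14.55

-¥14.55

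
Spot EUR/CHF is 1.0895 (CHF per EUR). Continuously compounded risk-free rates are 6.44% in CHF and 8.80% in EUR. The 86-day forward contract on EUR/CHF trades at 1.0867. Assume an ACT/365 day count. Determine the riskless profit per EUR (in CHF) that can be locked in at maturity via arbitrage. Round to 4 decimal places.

0.0032 per EUR (in CHF)

Fair forward: F* = S·e^(carry·T), with carry = (r_CHF − r_EUR) = 0.0644 − 0.0880 = -0.0236
F* = 1.0895 · e^(-0.0236 × 86/365) = 1.0895 · e^-0.005561 = 1.0895 × 0.994454 = 1.0835
Market 1.0867 > fair 1.0835: forward overpriced → cash-and-carry (buy spot, short the forward).
At maturity, profit = |F_mkt − F*| = |1.0867 − 1.0835| = 0.0032 per EUR (in CHF)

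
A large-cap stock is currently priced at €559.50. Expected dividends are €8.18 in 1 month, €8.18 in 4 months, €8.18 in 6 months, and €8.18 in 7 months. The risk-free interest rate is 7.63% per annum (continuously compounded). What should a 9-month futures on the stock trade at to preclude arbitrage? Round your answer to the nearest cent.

€558.78

PV(dividends) I = 8.18·e^(−0.0763·1/12) + 8.18·e^(−0.0763·4/12) + 8.18·e^(−0.0763·6/12) + 8.18·e^(−0.0763·7/12)
I = 8.1282 + 7.9746 + 7.8738 + 7.8239 = 31.8005
F = (S − I)·e^(rT) = (559.50 − 31.8005) · e^(0.0763·9/12)
= 527.6995 · e^0.057225 = 527.6995 × 1.058894 = €558.78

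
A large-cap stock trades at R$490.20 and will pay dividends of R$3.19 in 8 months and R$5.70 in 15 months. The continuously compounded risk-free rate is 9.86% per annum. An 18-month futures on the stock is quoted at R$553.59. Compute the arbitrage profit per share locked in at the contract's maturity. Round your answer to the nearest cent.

R$5.44 per share

PV(dividends) I = 3.19·e^(−0.0986·8/12) + 5.70·e^(−0.0986·15/12) = 8.0261
Fair futures F* = (S − I)·e^(rT) = (490.20 − 8.0261)·e^0.147900 = 482.1739 × 1.159397 = 559.0310
Market R$553.59 < fair 559.0310: forward underpriced → reverse cash-and-carry (short the stock, invest proceeds at r, pay the dividends, go long the forward).
Profit at T = |F_mkt − F*| = |553.59 − 559.0310| = R$5.44 per share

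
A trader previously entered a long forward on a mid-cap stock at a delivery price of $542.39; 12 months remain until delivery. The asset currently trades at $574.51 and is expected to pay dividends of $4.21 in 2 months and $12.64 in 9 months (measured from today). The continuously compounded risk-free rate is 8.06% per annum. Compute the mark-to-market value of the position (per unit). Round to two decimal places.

PV(remaining dividends) I = 4.21·e^(−0.0806·2/12) + 12.64·e^(−0.0806·9/12) = 16.0524
Current forward F = (S − I)·e^(rT) = (574.51 − 16.0524)·e^(0.0806·12/12) = 558.4576 × 1.083937 = 605.3329
Value (long) = (F − K)·e^(−rT) = (605.3329 − 542.39) × 0.922563 = 58.0688
Value = $58.07

$58.07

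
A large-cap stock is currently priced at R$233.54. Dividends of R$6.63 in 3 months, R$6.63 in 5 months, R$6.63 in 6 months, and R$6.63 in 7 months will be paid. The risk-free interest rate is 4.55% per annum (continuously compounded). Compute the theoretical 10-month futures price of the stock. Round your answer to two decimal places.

R$215.56

PV(dividends) I = 6.63·e^(−0.0455·3/12) + 6.63·e^(−0.0455·5/12) + 6.63·e^(−0.0455·6/12) + 6.63·e^(−0.0455·7/12)
I = 6.5550 + 6.5055 + 6.4809 + 6.4563 = 25.9977
F = (S − I)·e^(rT) = (233.54 − 25.9977) · e^(0.0455·10/12)
= 207.5423 · e^0.037917 = 207.5423 × 1.038645 = R$215.56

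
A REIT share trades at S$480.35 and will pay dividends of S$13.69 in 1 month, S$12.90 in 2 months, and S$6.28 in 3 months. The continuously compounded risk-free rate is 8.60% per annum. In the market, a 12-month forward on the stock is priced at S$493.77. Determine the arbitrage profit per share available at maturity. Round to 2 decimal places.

S$5.65 per share

PV(dividends) I = 13.69·e^(−0.0860·1/12) + 12.90·e^(−0.0860·2/12) + 6.28·e^(−0.0860·3/12) = 32.4551
Fair forward F* = (S − I)·e^(rT) = (480.35 − 32.4551)·e^0.086000 = 447.8949 × 1.089806 = 488.1185
Market S$493.77 > fair 488.1185: forward overpriced → cash-and-carry (borrow at r, buy the stock and collect the dividends, short the forward).
Profit at T = |F_mkt − F*| = |493.77 − 488.1185| = S$5.65 per share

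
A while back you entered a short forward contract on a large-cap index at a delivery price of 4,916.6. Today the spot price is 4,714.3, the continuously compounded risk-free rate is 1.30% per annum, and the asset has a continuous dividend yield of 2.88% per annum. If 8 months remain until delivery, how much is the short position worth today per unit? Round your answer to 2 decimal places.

Current fair forward for the remaining 8 months: F = S·e^((r − q)·T), (r − q) = 0.0130 − 0.0288 = -0.0158
F = 4714.3 · e^(-0.0158 × 8/12) = 4714.3 × 0.98952195 = 4664.9033
Value of long forward = (F − K)·e^(−rT) = (4664.9033 − 4916.6) · e^(−0.0130·8/12)
= -251.6967 × 0.99137078 = -249.52
Short position value = −(long value) = 249.52

249.52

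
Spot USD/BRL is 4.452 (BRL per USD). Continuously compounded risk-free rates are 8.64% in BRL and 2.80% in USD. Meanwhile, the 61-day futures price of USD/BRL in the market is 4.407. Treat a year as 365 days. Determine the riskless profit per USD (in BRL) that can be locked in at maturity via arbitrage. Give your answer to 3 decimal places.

Fair futures: F* = S·e^(carry·T), with carry = (r_BRL − r_USD) = 0.0864 − 0.0280 = 0.0584
F* = 4.452 · e^(0.0584 × 61/365) = 4.452 · e^0.009760 = 4.452 × 1.009808 = 4.4957
Market 4.407 < fair 4.4957: forward underpriced → reverse cash-and-carry (short spot, go long the forward).
At maturity, profit = |F_mkt − F*| = |4.407 − 4.4957| = 0.089 per USD (in BRL)

0.089 per USD (in BRL)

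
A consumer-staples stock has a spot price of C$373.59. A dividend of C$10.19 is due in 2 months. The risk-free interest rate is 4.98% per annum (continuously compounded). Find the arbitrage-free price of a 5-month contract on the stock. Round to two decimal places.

PV(dividends) I = 10.19·e^(−0.0498·2/12)
I = 10.1058
F = (S − I)·e^(rT) = (373.59 − 10.1058) · e^(0.0498·5/12)
= 363.4842 · e^0.020750 = 363.4842 × 1.020967 = C$371.11

C$371.11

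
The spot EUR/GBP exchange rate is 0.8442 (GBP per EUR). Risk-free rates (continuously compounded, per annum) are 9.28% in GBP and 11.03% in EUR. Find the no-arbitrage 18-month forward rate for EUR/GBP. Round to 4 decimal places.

0.8223

F = S·e^((r_GBP − r_EUR)T) = 0.8442 · e^((0.0928 − 0.1103) × 18/12)
= 0.8442 · e^-0.026250 = 0.8442 × 0.974092
F = 0.8223 GBP per EUR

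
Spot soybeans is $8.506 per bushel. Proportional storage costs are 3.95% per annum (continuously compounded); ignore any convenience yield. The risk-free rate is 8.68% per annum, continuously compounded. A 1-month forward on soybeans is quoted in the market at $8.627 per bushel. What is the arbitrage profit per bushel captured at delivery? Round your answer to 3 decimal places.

$0.031 per bushel

Fair forward: F* = S·e^(carry·T), with carry = (r + u) = 0.0868 + 0.0395 = 0.1263
F* = 8.506 · e^(0.1263 × 1/12) = 8.506 · e^0.010525 = 8.506 × 1.010581 = $8.5960
Market $8.627 > fair $8.5960: forward overpriced → cash-and-carry (buy spot, short the forward).
At maturity, profit = |F_mkt − F*| = |8.627 − 8.5960| = $0.031 per bushel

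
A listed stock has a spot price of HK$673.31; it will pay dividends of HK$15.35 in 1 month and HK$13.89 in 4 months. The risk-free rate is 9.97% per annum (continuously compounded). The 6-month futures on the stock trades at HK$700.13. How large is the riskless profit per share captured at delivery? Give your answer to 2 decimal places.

HK$22.53 per share

PV(dividends) I = 15.35·e^(−0.0997·1/12) + 13.89·e^(−0.0997·4/12) = 28.6590
Fair futures F* = (S − I)·e^(rT) = (673.31 − 28.6590)·e^0.049850 = 644.6510 × 1.051113 = 677.6010
Market HK$700.13 > fair 677.6010: forward overpriced → cash-and-carry (borrow at r, buy the stock and collect the dividends, short the forward).
Profit at T = |F_mkt − F*| = |700.13 − 677.6010| = HK$22.53 per share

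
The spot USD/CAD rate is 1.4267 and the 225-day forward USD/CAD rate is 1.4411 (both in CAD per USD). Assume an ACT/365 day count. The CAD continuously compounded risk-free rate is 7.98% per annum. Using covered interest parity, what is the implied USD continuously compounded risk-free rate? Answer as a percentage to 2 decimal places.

6.35%

F = S·e^((r_CAD − r_USD)T) ⇒ r_USD = r_CAD − ln(F/S)/T
ln(1.4411/1.4267) = 0.010043; /(225/365) = 0.016292
r_USD = 0.0798 − 0.016292 = 0.063508
r_USD = 6.35%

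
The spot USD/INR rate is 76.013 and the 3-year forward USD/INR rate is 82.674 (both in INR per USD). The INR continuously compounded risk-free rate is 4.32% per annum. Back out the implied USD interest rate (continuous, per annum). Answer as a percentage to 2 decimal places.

1.52%

F = S·e^((r_INR − r_USD)T) ⇒ r_USD = r_INR − ln(F/S)/T
ln(82.674/76.013) = 0.084001; /(3) = 0.028000
r_USD = 0.0432 − 0.028000 = 0.015200
r_USD = 1.52%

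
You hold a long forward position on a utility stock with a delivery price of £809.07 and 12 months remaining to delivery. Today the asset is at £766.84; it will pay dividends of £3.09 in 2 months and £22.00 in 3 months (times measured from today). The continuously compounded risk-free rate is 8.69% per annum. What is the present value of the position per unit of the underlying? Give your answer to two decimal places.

PV(remaining dividends) I = 3.09·e^(−0.0869·2/12) + 22.00·e^(−0.0869·3/12) = 24.5728
Current forward F = (S − I)·e^(rT) = (766.84 − 24.5728)·e^(0.0869·12/12) = 742.2672 × 1.090788 = 809.6562
Value (long) = (F − K)·e^(−rT) = (809.6562 − 809.07) × 0.916769 = 0.5374
Value = £0.54

£0.54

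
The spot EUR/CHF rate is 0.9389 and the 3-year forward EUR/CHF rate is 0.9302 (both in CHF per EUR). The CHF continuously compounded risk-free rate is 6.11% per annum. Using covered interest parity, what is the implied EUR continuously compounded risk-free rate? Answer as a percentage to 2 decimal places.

6.42%

F = S·e^((r_CHF − r_EUR)T) ⇒ r_EUR = r_CHF − ln(F/S)/T
ln(0.9302/0.9389) = -0.009309; /(3) = -0.003103
r_EUR = 0.0611 + 0.003103 = 0.064203
r_EUR = 6.42%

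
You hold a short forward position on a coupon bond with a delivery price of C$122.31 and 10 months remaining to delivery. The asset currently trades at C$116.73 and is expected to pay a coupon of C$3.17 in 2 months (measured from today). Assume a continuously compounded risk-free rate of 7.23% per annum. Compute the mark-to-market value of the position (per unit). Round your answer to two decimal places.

PV(remaining coupons) I = 3.17·e^(−0.0723·2/12) = 3.1320
Current forward F = (S − I)·e^(rT) = (116.73 − 3.1320)·e^(0.0723·10/12) = 113.5980 × 1.062102 = 120.6527
Value (long) = (F − K)·e^(−rT) = (120.6527 − 122.31) × 0.941529 = -1.5604
Short position value = −(long value) = C$1.56

C$1.56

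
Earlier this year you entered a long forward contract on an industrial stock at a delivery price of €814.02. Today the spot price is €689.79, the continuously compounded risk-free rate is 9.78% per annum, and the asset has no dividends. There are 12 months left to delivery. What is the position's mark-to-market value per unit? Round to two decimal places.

-€48.39

Current fair forward for the remaining 12 months: F = S·e^(r·T), r = 0.0978
F = 689.79 · e^(0.0978 × 12/12) = 689.79 × 1.102742 = 760.6604
Value of long forward = (F − K)·e^(−rT) = (760.6604 − 814.02) · e^(−0.0978·12/12)
= -53.3596 × 0.906830 = -48.39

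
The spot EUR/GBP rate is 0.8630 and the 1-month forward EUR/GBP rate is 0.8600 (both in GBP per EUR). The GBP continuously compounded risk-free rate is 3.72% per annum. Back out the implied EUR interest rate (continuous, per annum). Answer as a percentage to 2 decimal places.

7.90%

F = S·e^((r_GBP − r_EUR)T) ⇒ r_EUR = r_GBP − ln(F/S)/T
ln(0.8600/0.8630) = -0.003482; /(1/12) = -0.041784
r_EUR = 0.0372 + 0.041784 = 0.078984
r_EUR = 7.90%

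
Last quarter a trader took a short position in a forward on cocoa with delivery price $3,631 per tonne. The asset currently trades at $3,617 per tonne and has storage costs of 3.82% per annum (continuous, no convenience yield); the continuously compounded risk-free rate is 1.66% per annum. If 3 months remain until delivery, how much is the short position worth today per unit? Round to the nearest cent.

-$35.75 per tonne

Current fair forward for the remaining 3 months: F = S·e^((r + u)·T), (r + u) = 0.0166 + 0.0382 = 0.0548
F = 3617 · e^(0.0548 × 3/12) = 3617 × 1.01379428 = 3666.8939
Value of long forward = (F − K)·e^(−rT) = (3666.8939 − 3631) · e^(−0.0166·3/12)
= 35.8939 × 0.99585860 = 35.75
Short position value = −(long value) = -$35.75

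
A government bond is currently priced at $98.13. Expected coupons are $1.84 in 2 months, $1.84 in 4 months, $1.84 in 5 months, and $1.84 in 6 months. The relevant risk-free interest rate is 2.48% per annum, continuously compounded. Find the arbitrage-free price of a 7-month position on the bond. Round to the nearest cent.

PV(coupons) I = 1.84·e^(−0.0248·2/12) + 1.84·e^(−0.0248·4/12) + 1.84·e^(−0.0248·5/12) + 1.84·e^(−0.0248·6/12)
I = 1.8324 + 1.8249 + 1.8211 + 1.8173 = 7.2957
F = (S − I)·e^(rT) = (98.13 − 7.2957) · e^(0.0248·7/12)
= 90.8343 · e^0.014467 = 90.8343 × 1.014572 = $92.16

$92.16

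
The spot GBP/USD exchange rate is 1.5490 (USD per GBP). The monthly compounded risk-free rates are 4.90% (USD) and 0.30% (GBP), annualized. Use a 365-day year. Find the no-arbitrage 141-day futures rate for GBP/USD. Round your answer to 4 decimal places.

By covered interest parity, F = S · (1+r_USD/12)^(12T) / (1+r_GBP/12)^(12T)
= 1.5490 × 1.019070 / 1.001159 = 1.5490 × 1.017890
F = 1.5767 USD per GBP

1.5767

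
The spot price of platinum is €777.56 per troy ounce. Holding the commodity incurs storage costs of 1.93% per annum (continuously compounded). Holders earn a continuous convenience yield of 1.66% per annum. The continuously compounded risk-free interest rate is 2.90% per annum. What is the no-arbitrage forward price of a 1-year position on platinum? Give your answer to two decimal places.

€802.60 per troy ounce

Net carry = r + u − y = 0.0290 + 0.0193 − 0.0166 = 0.0317
F = S·e^((r+u−y)T) = 777.56 · e^(0.0317 × 1) = 777.56 · e^0.031700
= 777.56 × 1.032208 = €802.60 per troy ounce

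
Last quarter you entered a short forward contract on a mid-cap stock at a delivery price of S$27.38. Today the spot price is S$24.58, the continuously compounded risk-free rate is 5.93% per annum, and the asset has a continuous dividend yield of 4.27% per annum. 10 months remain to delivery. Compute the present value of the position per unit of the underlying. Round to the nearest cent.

Current fair forward for the remaining 10 months: F = S·e^((r − q)·T), (r − q) = 0.0593 − 0.0427 = 0.0166
F = 24.58 · e^(0.0166 × 10/12) = 24.58 × 1.013929 = 24.9224
Value of long forward = (F − K)·e^(−rT) = (24.9224 − 27.38) · e^(−0.0593·10/12)
= -2.4576 × 0.951784 = -2.34
Short position value = −(long value) = S$2.34

S$2.34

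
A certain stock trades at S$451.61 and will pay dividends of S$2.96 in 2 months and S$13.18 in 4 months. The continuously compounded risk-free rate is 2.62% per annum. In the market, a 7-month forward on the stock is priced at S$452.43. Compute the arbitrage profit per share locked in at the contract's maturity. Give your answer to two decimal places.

PV(dividends) I = 2.96·e^(−0.0262·2/12) + 13.18·e^(−0.0262·4/12) = 16.0125
Fair forward F* = (S − I)·e^(rT) = (451.61 − 16.0125)·e^0.015283 = 435.5975 × 1.015400 = 442.3057
Market S$452.43 > fair 442.3057: forward overpriced → cash-and-carry (borrow at r, buy the stock and collect the dividends, short the forward).
Profit at T = |F_mkt − F*| = |452.43 − 442.3057| = S$10.12 per share

S$10.12 per share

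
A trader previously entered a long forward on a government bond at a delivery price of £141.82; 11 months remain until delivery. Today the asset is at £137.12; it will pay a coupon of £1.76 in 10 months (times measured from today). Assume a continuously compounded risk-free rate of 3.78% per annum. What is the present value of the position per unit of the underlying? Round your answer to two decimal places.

PV(remaining coupons) I = 1.76·e^(−0.0378·10/12) = 1.7054
Current forward F = (S − I)·e^(rT) = (137.12 − 1.7054)·e^(0.0378·11/12) = 135.4146 × 1.035257 = 140.1889
Value (long) = (F − K)·e^(−rT) = (140.1889 − 141.82) × 0.965943 = -1.5755
Value = -£1.58

-£1.58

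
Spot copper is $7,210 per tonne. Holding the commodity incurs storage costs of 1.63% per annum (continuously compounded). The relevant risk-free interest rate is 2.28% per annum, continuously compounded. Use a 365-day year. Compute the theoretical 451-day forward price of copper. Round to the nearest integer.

Net carry = r + u − y = 0.0228 + 0.0163 − 0.0000 = 0.0391
F = S·e^((r+u−y)T) = 7210 · e^(0.0391 × 451/365) = 7210 · e^0.048313
= 7210 × 1.049499 = $7,567 per tonne

$7,567 per tonne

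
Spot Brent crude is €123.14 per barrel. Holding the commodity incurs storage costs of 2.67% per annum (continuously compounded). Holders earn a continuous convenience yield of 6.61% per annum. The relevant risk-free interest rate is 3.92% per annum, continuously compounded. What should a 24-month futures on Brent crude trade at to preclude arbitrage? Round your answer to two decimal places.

Net carry = r + u − y = 0.0392 + 0.0267 − 0.0661 = -0.0002
F = S·e^((r+u−y)T) = 123.14 · e^(-0.0002 × 24/12) = 123.14 · e^-0.000400
= 123.14 × 0.999600 = €123.09 per barrel

€123.09 per barrel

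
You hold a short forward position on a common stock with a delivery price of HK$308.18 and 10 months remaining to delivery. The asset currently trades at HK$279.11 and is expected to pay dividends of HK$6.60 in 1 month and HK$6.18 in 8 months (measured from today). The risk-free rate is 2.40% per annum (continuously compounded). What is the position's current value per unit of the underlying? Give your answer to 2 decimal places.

HK$35.64

PV(remaining dividends) I = 6.60·e^(−0.0240·1/12) + 6.18·e^(−0.0240·8/12) = 12.6687
Current forward F = (S − I)·e^(rT) = (279.11 − 12.6687)·e^(0.0240·10/12) = 266.4413 × 1.020201 = 271.8237
Value (long) = (F − K)·e^(−rT) = (271.8237 − 308.18) × 0.980199 = -35.6364
Short position value = −(long value) = HK$35.64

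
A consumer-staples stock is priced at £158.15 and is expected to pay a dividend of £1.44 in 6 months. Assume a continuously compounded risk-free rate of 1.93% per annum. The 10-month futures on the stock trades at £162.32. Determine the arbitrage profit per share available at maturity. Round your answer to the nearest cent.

PV(dividends) I = 1.44·e^(−0.0193·6/12) = 1.4262
Fair futures F* = (S − I)·e^(rT) = (158.15 − 1.4262)·e^0.016083 = 156.7238 × 1.016213 = 159.2648
Market £162.32 > fair 159.2648: forward overpriced → cash-and-carry (borrow at r, buy the stock and collect the dividends, short the forward).
Profit at T = |F_mkt − F*| = |162.32 − 159.2648| = £3.06 per share

£3.06 per share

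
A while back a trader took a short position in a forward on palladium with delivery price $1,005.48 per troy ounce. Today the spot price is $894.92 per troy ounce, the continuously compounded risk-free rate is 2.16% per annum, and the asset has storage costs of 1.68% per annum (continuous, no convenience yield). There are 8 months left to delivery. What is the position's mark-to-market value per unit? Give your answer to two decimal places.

$86.11 per troy ounce

Current fair forward for the remaining 8 months: F = S·e^((r + u)·T), (r + u) = 0.0216 + 0.0168 = 0.0384
F = 894.92 · e^(0.0384 × 8/12) = 894.92 × 1.025930 = 918.1253
Value of long forward = (F − K)·e^(−rT) = (918.1253 − 1005.48) · e^(−0.0216·8/12)
= -87.3547 × 0.985703 = -86.11
Short position value = −(long value) = $86.11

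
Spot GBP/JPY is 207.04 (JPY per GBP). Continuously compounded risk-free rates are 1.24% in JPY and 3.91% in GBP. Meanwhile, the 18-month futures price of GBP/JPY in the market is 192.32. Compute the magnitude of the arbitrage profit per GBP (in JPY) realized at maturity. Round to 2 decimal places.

Fair futures: F* = S·e^(carry·T), with carry = (r_JPY − r_GBP) = 0.0124 − 0.0391 = -0.0267
F* = 207.04 · e^(-0.0267 × 18/12) = 207.04 · e^-0.040050 = 207.04 × 0.960741 = 198.9118
Market 192.32 < fair 198.9118: forward underpriced → reverse cash-and-carry (short spot, go long the forward).
At maturity, profit = |F_mkt − F*| = |192.32 − 198.9118| = 6.59 per GBP (in JPY)

6.59 per GBP (in JPY)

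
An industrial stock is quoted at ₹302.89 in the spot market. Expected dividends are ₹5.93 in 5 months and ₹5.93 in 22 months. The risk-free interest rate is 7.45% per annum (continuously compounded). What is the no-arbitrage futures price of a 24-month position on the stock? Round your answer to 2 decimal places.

₹338.88

PV(dividends) I = 5.93·e^(−0.0745·5/12) + 5.93·e^(−0.0745·22/12)
I = 5.7488 + 5.1729 = 10.9217
F = (S − I)·e^(rT) = (302.89 − 10.9217) · e^(0.0745·24/12)
= 291.9683 · e^0.149000 = 291.9683 × 1.160673 = ₹338.88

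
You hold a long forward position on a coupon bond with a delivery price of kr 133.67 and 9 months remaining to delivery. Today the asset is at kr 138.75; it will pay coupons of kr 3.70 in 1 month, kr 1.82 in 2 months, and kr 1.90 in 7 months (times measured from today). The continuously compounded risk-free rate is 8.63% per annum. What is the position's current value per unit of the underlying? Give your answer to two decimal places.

PV(remaining coupons) I = 3.70·e^(−0.0863·1/12) + 1.82·e^(−0.0863·2/12) + 1.90·e^(−0.0863·7/12) = 7.2742
Current forward F = (S − I)·e^(rT) = (138.75 − 7.2742)·e^(0.0863·9/12) = 131.4758 × 1.066866 = 140.2671
Value (long) = (F − K)·e^(−rT) = (140.2671 − 133.67) × 0.937325 = 6.1836
Value = kr 6.18

kr 6.18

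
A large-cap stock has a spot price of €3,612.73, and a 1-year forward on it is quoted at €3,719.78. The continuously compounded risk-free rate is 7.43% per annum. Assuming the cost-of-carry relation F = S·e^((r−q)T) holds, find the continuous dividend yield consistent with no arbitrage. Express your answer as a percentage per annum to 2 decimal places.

4.51%

From F = S·e^((r−q)T): (r − q) = ln(F/S)/T
ln(3719.78/3612.73) = ln(1.029631) = 0.029200
(r − q) = 0.029200 / (1) = 0.029200
q = r − ln(F/S)/T = 0.0743 − 0.029200 = 0.045100
q = 4.51%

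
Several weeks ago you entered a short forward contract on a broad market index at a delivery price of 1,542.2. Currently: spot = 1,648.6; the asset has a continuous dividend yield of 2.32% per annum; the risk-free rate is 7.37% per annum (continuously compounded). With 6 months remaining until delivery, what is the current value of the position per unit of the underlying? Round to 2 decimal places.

-143.18

Current fair forward for the remaining 6 months: F = S·e^((r − q)·T), (r − q) = 0.0737 − 0.0232 = 0.0505
F = 1648.6 · e^(0.0505 × 6/12) = 1648.6 × 1.02557148 = 1690.7571
Value of long forward = (F − K)·e^(−rT) = (1690.7571 − 1542.2) · e^(−0.0737·6/12)
= 148.5571 × 0.96382070 = 143.18
Short position value = −(long value) = -143.18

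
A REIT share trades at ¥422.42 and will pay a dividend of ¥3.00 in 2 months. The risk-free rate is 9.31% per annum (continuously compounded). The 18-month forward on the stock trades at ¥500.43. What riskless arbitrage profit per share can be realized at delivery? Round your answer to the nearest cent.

¥18.10 per share

PV(dividends) I = 3.00·e^(−0.0931·2/12) = 2.9538
Fair forward F* = (S − I)·e^(rT) = (422.42 − 2.9538)·e^0.139650 = 419.4662 × 1.149871 = 482.3320
Market ¥500.43 > fair 482.3320: forward overpriced → cash-and-carry (borrow at r, buy the stock and collect the dividends, short the forward).
Profit at T = |F_mkt − F*| = |500.43 − 482.3320| = ¥18.10 per share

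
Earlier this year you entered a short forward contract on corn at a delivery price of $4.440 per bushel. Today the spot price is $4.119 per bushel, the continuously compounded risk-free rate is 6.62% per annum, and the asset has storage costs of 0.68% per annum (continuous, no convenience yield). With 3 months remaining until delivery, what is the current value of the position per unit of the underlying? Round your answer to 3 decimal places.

$0.241 per bushel

Current fair forward for the remaining 3 months: F = S·e^((r + u)·T), (r + u) = 0.0662 + 0.0068 = 0.0730
F = 4.119 · e^(0.0730 × 3/12) = 4.119 × 1.018418 = 4.1949
Value of long forward = (F − K)·e^(−rT) = (4.1949 − 4.440) · e^(−0.0662·3/12)
= -0.2451 × 0.983586 = -0.241
Short position value = −(long value) = $0.241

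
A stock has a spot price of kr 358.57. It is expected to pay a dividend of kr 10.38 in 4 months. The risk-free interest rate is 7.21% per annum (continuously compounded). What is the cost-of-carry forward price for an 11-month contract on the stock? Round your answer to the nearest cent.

kr 372.24

PV(dividends) I = 10.38·e^(−0.0721·4/12)
I = 10.1335
F = (S − I)·e^(rT) = (358.57 − 10.1335) · e^(0.0721·11/12)
= 348.4365 · e^0.066092 = 348.4365 × 1.068325 = kr 372.24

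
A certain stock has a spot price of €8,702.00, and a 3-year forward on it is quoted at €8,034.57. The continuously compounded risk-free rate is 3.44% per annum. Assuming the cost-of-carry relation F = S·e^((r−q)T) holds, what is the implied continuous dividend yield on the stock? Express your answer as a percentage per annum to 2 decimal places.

From F = S·e^((r−q)T): (r − q) = ln(F/S)/T
ln(8034.57/8702.00) = ln(0.923302) = -0.079799
(r − q) = -0.079799 / (3) = -0.026600
q = r − ln(F/S)/T = 0.0344 + 0.026600 = 0.061000
q = 6.10%

6.10%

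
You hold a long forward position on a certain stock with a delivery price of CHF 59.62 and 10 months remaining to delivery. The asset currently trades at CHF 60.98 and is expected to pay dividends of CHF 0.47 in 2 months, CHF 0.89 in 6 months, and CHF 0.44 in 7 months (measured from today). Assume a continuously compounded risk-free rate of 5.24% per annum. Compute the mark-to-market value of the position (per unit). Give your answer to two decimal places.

CHF 2.15

PV(remaining dividends) I = 0.47·e^(−0.0524·2/12) + 0.89·e^(−0.0524·6/12) + 0.44·e^(−0.0524·7/12) = 1.7597
Current forward F = (S − I)·e^(rT) = (60.98 − 1.7597)·e^(0.0524·10/12) = 59.2203 × 1.044634 = 61.8635
Value (long) = (F − K)·e^(−rT) = (61.8635 − 59.62) × 0.957273 = 2.1476
Value = CHF 2.15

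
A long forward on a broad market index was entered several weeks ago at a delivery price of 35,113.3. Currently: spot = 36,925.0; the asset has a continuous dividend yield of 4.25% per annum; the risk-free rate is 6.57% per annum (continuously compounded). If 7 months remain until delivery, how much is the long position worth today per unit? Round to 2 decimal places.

Current fair forward for the remaining 7 months: F = S·e^((r − q)·T), (r − q) = 0.0657 − 0.0425 = 0.0232
F = 36925.0 · e^(0.0232 × 7/12) = 36925.0 × 1.01362532 = 37428.1149
Value of long forward = (F − K)·e^(−rT) = (37428.1149 − 35113.3) · e^(−0.0657·7/12)
= 2314.8149 × 0.96240011 = 2227.78

2227.78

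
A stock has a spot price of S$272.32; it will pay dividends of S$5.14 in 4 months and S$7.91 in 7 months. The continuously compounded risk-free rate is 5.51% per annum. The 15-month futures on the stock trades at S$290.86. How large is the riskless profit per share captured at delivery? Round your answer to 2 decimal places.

PV(dividends) I = 5.14·e^(−0.0551·4/12) + 7.91·e^(−0.0551·7/12) = 12.7063
Fair futures F* = (S − I)·e^(rT) = (272.32 − 12.7063)·e^0.068875 = 259.6137 × 1.071302 = 278.1247
Market S$290.86 > fair 278.1247: forward overpriced → cash-and-carry (borrow at r, buy the stock and collect the dividends, short the forward).
Profit at T = |F_mkt − F*| = |290.86 − 278.1247| = S$12.74 per share

S$12.74 per share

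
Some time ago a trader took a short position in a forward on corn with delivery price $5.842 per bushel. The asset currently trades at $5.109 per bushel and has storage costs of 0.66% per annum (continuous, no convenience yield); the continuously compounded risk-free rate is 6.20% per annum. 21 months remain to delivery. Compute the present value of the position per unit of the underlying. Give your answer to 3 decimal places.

Current fair forward for the remaining 21 months: F = S·e^((r + u)·T), (r + u) = 0.0620 + 0.0066 = 0.0686
F = 5.109 · e^(0.0686 × 21/12) = 5.109 × 1.127553 = 5.7607
Value of long forward = (F − K)·e^(−rT) = (5.7607 − 5.842) · e^(−0.0620·21/12)
= -0.0813 × 0.897179 = -0.073
Short position value = −(long value) = $0.073

$0.073 per bushel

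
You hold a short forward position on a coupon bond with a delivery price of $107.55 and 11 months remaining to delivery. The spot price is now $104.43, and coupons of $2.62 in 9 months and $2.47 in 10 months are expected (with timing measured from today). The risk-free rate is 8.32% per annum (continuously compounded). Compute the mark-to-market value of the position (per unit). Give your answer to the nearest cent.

PV(remaining coupons) I = 2.62·e^(−0.0832·9/12) + 2.47·e^(−0.0832·10/12) = 4.7661
Current forward F = (S − I)·e^(rT) = (104.43 − 4.7661)·e^(0.0832·11/12) = 99.6639 × 1.079250 = 107.5623
Value (long) = (F − K)·e^(−rT) = (107.5623 − 107.55) × 0.926569 = 0.0114
Short position value = −(long value) = -$0.01

-$0.01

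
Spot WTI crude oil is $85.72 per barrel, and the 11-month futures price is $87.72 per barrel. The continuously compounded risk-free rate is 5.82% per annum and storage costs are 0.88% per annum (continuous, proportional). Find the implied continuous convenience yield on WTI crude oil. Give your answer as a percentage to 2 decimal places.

F = S·e^((r+u−y)T) ⇒ (r+u−y) = ln(F/S)/T
ln(87.72/85.72) = 0.023064; /T ⇒ 0.025161
y = r + u − ln(F/S)/T = 0.0582 + 0.0088 − 0.025161 = 0.041839
y = 4.18%

4.18%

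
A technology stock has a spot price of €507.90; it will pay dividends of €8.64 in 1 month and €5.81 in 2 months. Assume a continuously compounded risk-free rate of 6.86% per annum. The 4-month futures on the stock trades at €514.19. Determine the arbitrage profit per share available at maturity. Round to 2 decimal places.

€9.21 per share

PV(dividends) I = 8.64·e^(−0.0686·1/12) + 5.81·e^(−0.0686·2/12) = 14.3347
Fair futures F* = (S − I)·e^(rT) = (507.90 − 14.3347)·e^0.022867 = 493.5653 × 1.023130 = 504.9815
Market €514.19 > fair 504.9815: forward overpriced → cash-and-carry (borrow at r, buy the stock and collect the dividends, short the forward).
Profit at T = |F_mkt − F*| = |514.19 − 504.9815| = €9.21 per share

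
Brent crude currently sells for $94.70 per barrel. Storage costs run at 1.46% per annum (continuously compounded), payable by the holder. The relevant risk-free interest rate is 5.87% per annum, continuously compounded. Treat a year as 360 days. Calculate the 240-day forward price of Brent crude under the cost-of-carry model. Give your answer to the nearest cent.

Net carry = r + u − y = 0.0587 + 0.0146 − 0.0000 = 0.0733
F = S·e^((r+u−y)T) = 94.70 · e^(0.0733 × 240/360) = 94.70 · e^0.048867
= 94.70 × 1.050081 = $99.44 per barrel

$99.44 per barrel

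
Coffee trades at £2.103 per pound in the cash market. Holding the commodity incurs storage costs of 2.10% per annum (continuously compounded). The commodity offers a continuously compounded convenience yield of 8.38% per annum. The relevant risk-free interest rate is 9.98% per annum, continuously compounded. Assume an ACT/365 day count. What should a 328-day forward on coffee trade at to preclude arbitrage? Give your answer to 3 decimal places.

£2.174 per pound

Net carry = r + u − y = 0.0998 + 0.0210 − 0.0838 = 0.0370
F = S·e^((r+u−y)T) = 2.103 · e^(0.0370 × 328/365) = 2.103 · e^0.033249
= 2.103 × 1.033808 = £2.174 per pound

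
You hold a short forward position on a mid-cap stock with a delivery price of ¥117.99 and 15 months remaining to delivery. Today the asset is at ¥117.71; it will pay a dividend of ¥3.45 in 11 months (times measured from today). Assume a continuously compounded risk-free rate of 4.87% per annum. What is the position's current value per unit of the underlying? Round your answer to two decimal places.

PV(remaining dividends) I = 3.45·e^(−0.0487·11/12) = 3.2994
Current forward F = (S − I)·e^(rT) = (117.71 − 3.2994)·e^(0.0487·15/12) = 114.4106 × 1.062766 = 121.5917
Value (long) = (F − K)·e^(−rT) = (121.5917 − 117.99) × 0.940941 = 3.3890
Short position value = −(long value) = -¥3.39

-¥3.39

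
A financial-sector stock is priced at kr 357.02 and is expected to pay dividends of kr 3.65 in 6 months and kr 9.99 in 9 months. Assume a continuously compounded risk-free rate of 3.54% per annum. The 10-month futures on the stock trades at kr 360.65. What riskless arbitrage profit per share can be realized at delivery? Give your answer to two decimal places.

kr 6.65 per share

PV(dividends) I = 3.65·e^(−0.0354·6/12) + 9.99·e^(−0.0354·9/12) = 13.3142
Fair futures F* = (S − I)·e^(rT) = (357.02 − 13.3142)·e^0.029500 = 343.7058 × 1.029939 = 353.9960
Market kr 360.65 > fair 353.9960: forward overpriced → cash-and-carry (borrow at r, buy the stock and collect the dividends, short the forward).
Profit at T = |F_mkt − F*| = |360.65 − 353.9960| = kr 6.65 per share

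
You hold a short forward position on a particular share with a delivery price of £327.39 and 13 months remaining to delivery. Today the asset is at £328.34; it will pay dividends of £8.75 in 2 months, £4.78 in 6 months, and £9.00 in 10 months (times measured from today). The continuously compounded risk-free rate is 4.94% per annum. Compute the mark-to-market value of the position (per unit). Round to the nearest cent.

£3.97

PV(remaining dividends) I = 8.75·e^(−0.0494·2/12) + 4.78·e^(−0.0494·6/12) + 9.00·e^(−0.0494·10/12) = 21.9787
Current forward F = (S − I)·e^(rT) = (328.34 − 21.9787)·e^(0.0494·13/12) = 306.3613 × 1.054975 = 323.2035
Value (long) = (F − K)·e^(−rT) = (323.2035 − 327.39) × 0.947890 = -3.9683
Short position value = −(long value) = £3.97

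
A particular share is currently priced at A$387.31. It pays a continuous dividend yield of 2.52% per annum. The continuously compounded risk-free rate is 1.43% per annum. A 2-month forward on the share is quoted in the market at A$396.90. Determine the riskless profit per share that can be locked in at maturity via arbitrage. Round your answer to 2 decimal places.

A$10.29 per share

Fair forward: F* = S·e^(carry·T), with carry = (r − q) = 0.0143 − 0.0252 = -0.0109
F* = 387.31 · e^(-0.0109 × 2/12) = 387.31 · e^-0.001817 = 387.31 × 0.998185 = A$386.6070
Market A$396.90 > fair A$386.6070: forward overpriced → cash-and-carry (buy spot, short the forward).
At maturity, profit = |F_mkt − F*| = |396.90 − 386.6070| = A$10.29 per share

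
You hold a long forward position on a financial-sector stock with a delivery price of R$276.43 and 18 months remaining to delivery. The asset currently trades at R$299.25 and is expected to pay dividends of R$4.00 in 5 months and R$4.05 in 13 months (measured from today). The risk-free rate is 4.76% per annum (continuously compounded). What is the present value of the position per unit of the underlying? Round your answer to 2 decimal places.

PV(remaining dividends) I = 4.00·e^(−0.0476·5/12) + 4.05·e^(−0.0476·13/12) = 7.7679
Current forward F = (S − I)·e^(rT) = (299.25 − 7.7679)·e^(0.0476·18/12) = 291.4821 × 1.074011 = 313.0550
Value (long) = (F − K)·e^(−rT) = (313.0550 − 276.43) × 0.931089 = 34.1011
Value = R$34.10

R$34.10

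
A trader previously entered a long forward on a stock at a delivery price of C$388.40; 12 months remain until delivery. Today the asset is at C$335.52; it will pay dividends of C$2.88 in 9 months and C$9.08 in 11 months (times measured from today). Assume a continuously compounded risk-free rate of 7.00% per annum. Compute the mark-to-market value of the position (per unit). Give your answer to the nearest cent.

PV(remaining dividends) I = 2.88·e^(−0.0700·9/12) + 9.08·e^(−0.0700·11/12) = 11.2484
Current forward F = (S − I)·e^(rT) = (335.52 − 11.2484)·e^(0.0700·12/12) = 324.2716 × 1.072508 = 347.7839
Value (long) = (F − K)·e^(−rT) = (347.7839 − 388.40) × 0.932394 = -37.8702
Value = -C$37.87

-C$37.87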